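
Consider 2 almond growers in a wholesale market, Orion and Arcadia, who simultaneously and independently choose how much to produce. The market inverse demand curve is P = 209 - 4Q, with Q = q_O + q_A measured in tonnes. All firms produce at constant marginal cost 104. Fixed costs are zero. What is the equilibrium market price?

139

A representative firm's profit is π_i = q_i(209 - 4Q) - 104q_i.
Setting ∂π_i/∂q_i = 0 with rivals' quantities fixed: 105 - 8q_i - 4q_j = 0.
With identical firms every q_j equals q_i, so q_j = q_i and 105 = 12q_i, giving q_i = 35/4.
Total output Q = 35/2, so price P = 209 - 4·(35/2) = 139.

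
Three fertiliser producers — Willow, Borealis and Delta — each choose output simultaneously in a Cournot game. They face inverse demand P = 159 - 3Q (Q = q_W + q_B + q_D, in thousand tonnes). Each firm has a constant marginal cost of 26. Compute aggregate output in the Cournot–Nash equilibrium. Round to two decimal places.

Each firm earns π_i = (159 - 3Q)q_i - 26q_i.
First-order condition (treating rivals' output as given): 133 - 6q_i - 3·Σ_{j≠i} q_j = 0.
With identical firms every q_j equals q_i, so Σ_{j≠i} q_j = 2q_i and 133 = 12q_i, giving q_i = 133/12.
Total output Q = 133/12 + 133/12 + 133/12 = 133/4.

33.25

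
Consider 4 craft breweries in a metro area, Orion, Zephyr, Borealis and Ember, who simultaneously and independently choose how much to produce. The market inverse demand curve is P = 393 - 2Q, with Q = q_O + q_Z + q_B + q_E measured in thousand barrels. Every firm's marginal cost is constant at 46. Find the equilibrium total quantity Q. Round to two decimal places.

138.80

Each firm earns π_i = (393 - 2Q)q_i - 46q_i.
First-order condition (treating rivals' output as given): 347 - 4q_i - 2·Σ_{j≠i} q_j = 0.
By symmetry each firm produces the same amount; substituting Σ_{j≠i} q_j = 3q_i yields q_i = 347/10.
Total output Q = 347/10 + 347/10 + 347/10 + 347/10 = 694/5.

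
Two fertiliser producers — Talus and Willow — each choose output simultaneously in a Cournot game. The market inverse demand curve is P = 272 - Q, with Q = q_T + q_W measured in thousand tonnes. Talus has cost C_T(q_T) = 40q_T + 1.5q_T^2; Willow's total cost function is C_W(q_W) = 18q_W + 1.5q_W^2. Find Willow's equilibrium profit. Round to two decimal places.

4676.41

Talus's profit: π_T = (272 - Q)q_T - (40q_T + (3/2)q_T²). Setting ∂π_T/∂q_T = 0: 232 - 5q_T - (q_W) = 0.
Willow's profit: π_W = (272 - Q)q_W - (18q_W + (3/2)q_W²). Setting ∂π_W/∂q_W = 0: 254 - 5q_W - (q_T) = 0.
So q_T = (232 - q_W)/5 and q_W = (254 - q_T)/5.
Solving the pair: q_T = 151/4, q_W = 173/4.
Price P = 272 - 81 = 191.
Willow's profit: 191·(173/4) - 18·(173/4) - (3/2)(173/4)² = 4676.4063.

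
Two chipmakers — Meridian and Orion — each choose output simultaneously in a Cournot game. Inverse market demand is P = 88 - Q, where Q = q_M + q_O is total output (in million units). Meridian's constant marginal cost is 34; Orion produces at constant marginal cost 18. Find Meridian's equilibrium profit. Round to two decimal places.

160.44

Meridian's profit: π_M = (88 - Q)q_M - (34q_M). Setting ∂π_M/∂q_M = 0: 54 - 2q_M - (q_O) = 0.
Orion's first-order condition: 70 - 2q_O - (q_M) = 0.
Rearranging gives the reaction functions q_M = (54 - q_O)/2 and q_O = (70 - q_M)/2.
Substituting one into the other gives q_M = 38/3 and q_O = 86/3.
Price P = 88 - 124/3 = 140/3.
Meridian's profit: (140/3 - 34)·(38/3) = 1444/9.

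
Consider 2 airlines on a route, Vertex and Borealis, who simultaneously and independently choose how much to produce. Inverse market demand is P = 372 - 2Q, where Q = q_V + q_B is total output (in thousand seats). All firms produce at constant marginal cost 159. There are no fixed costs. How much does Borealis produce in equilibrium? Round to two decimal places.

35.50

A representative firm's profit is π_i = q_i(372 - 2Q) - 159q_i.
Setting ∂π_i/∂q_i = 0 with rivals' quantities fixed: 213 - 4q_i - 2q_j = 0.
With identical firms every q_j equals q_i, so q_j = q_i and 213 = 6q_i, giving q_i = 71/2.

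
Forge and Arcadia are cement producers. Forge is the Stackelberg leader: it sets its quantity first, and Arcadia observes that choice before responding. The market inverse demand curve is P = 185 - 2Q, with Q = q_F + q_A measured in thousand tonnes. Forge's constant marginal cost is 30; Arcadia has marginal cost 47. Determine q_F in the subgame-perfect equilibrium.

Solve by backward induction. Given q_F, the follower Arcadia maximises π_A = (185 - 2q_F - 2q_A)q_A - 47q_A.
Setting the follower's marginal profit to zero, 138 - 2q_F - 4q_A = 0, i.e. q_A = (138 - 2q_F)/4.
The leader anticipates this reaction. Substituting into P = 185 - 2Q gives P = 116 - q_F, so π_F = (116 - q_F)q_F - 30q_F.
Leader FOC: 86 - 2q_F = 0, so q_F = 43.
Then q_A = (138 - 2·43)/4 = 13.

43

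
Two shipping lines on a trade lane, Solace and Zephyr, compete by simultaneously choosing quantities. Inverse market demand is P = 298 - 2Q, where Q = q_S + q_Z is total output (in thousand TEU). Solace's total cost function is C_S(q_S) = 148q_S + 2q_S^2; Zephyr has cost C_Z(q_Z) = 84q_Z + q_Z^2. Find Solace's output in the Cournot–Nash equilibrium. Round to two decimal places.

10.73

Solace's profit: π_S = (298 - 2Q)q_S - (148q_S + 2q_S²). Setting ∂π_S/∂q_S = 0: 150 - 8q_S - 2(q_Z) = 0.
Zephyr's first-order condition: 214 - 6q_Z - 2(q_S) = 0.
Best responses: q_S = (150 - 2q_Z)/8, q_Z = (214 - 2q_S)/6.
Solving the pair: q_S = 118/11, q_Z = 353/11.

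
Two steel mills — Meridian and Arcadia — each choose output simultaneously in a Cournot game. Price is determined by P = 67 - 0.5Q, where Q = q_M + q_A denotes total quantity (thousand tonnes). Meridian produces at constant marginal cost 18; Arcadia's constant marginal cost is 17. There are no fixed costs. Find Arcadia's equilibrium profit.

578

Meridian's profit: π_M = (67 - 0.5Q)q_M - (18q_M). Setting ∂π_M/∂q_M = 0: 49 - q_M - (1/2)(q_A) = 0.
Arcadia's first-order condition: 50 - q_A - (1/2)(q_M) = 0.
Best responses: q_M = (49 - (1/2)q_A), q_A = (50 - (1/2)q_M).
Solving the pair: q_M = 32, q_A = 34.
Price P = 67 - (1/2)·66 = 34.
Arcadia's profit: (34 - 17)·34 = 578.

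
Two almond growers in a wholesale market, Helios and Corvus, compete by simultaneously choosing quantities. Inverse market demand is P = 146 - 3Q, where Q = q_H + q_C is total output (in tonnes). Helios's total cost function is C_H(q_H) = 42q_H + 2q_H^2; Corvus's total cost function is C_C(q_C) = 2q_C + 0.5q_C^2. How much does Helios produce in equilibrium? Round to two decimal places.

4.85

Helios's profit: π_H = (146 - 3Q)q_H - (42q_H + 2q_H²). Setting ∂π_H/∂q_H = 0: 104 - 10q_H - 3(q_C) = 0.
Corvus's profit: π_C = (146 - 3Q)q_C - (2q_C + (1/2)q_C²). Setting ∂π_C/∂q_C = 0: 144 - 7q_C - 3(q_H) = 0.
Rearranging gives the reaction functions q_H = (104 - 3q_C)/10 and q_C = (144 - 3q_H)/7.
Solving the pair: q_H = 296/61, q_C = 1128/61.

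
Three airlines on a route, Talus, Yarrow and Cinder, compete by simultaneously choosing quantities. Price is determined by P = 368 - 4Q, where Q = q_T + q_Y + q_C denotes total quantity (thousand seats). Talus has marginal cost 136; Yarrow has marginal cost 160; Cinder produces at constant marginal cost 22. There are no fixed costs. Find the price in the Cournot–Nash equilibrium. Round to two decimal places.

171.50

Talus's profit: π_T = (368 - 4Q)q_T - (136q_T). Setting ∂π_T/∂q_T = 0: 232 - 8q_T - 4(q_Y + q_C) = 0.
Yarrow's profit: π_Y = (368 - 4Q)q_Y - (160q_Y). Setting ∂π_Y/∂q_Y = 0: 208 - 8q_Y - 4(q_T + q_C) = 0.
Cinder's first-order condition: 346 - 8q_C - 4(q_T + q_Y) = 0.
Adding the 3 conditions: 786 − 8Q − 8Q = 0, i.e. Q = 393/8.
Back-substituting: q_T = (232 − 393/2)/4 = 71/8, q_Y = (208 − 393/2)/4 = 23/8, q_C = (346 − 393/2)/4 = 299/8.
Total output Q = 393/8, so price P = 368 - 4·(393/8) = 343/2.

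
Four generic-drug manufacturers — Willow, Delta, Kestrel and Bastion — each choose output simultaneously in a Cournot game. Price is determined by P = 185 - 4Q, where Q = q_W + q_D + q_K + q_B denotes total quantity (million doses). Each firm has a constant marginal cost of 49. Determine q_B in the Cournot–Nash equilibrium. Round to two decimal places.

6.80

A representative firm's profit is π_i = q_i(185 - 4Q) - 49q_i.
First-order condition (treating rivals' output as given): 136 - 8q_i - 4·Σ_{j≠i} q_j = 0.
With identical firms every q_j equals q_i, so Σ_{j≠i} q_j = 3q_i and 136 = 20q_i, giving q_i = 34/5.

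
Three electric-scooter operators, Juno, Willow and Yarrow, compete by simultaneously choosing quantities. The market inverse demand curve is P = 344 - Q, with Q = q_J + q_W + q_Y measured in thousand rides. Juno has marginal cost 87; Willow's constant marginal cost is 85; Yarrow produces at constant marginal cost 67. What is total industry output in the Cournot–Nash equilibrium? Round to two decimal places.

198.25

Juno's profit: π_J = (344 - Q)q_J - (87q_J). Setting ∂π_J/∂q_J = 0: 257 - 2q_J - (q_W + q_Y) = 0.
Willow's first-order condition: 259 - 2q_W - (q_J + q_Y) = 0.
Yarrow's first-order condition: 277 - 2q_Y - (q_J + q_W) = 0.
Adding the 3 first-order conditions: 793 − 4Q = 0, so Q = 793/4.
Back-substituting: q_J = (257 − 793/4) = 235/4, q_W = (259 − 793/4) = 243/4, q_Y = (277 − 793/4) = 315/4.
Total output Q = 235/4 + 243/4 + 315/4 = 793/4.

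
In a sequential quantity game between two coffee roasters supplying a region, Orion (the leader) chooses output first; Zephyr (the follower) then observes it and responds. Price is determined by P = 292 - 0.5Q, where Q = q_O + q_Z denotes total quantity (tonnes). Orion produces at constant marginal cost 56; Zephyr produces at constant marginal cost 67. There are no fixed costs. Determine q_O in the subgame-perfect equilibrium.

Solve by backward induction. Given q_O, the follower Zephyr maximises π_Z = (292 - (1/2)q_O - (1/2)q_Z)q_Z - 67q_Z.
Setting the follower's marginal profit to zero, 225 - (1/2)q_O - q_Z = 0, i.e. q_Z = (225 - (1/2)q_O).
The leader anticipates this reaction. Substituting into P = 292 - 0.5Q gives P = 359/2 - (1/4)q_O, so π_O = (359/2 - (1/4)q_O)q_O - 56q_O.
The leader's first-order condition 247/2 - (1/2)q_O = 0 yields q_O = 247.
Then q_Z = (225 - (1/2)·247) = 203/2.

247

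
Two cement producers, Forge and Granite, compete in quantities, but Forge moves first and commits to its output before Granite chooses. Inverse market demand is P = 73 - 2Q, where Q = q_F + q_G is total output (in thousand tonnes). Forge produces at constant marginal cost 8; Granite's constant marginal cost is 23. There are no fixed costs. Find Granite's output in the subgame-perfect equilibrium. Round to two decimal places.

The follower Granite best-responds to any q_F: π_G = (73 - 2Q)q_G - 23q_G.
∂π_G/∂q_G = 50 - 2q_F - 4q_G = 0 gives the reaction function q_G = (50 - 2q_F)/4.
The leader anticipates this reaction. Substituting into P = 73 - 2Q gives P = 48 - q_F, so π_F = (48 - q_F)q_F - 8q_F.
Maximising: ∂π_F/∂q_F = 40 - 2q_F = 0, giving q_F = 20.
Then q_G = (50 - 2·20)/4 = 5/2.

2.50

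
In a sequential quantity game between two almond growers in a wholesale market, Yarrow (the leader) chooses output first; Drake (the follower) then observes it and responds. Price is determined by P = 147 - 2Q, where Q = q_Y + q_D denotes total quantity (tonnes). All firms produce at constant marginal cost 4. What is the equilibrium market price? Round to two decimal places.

39.75

The follower Drake best-responds to any q_Y: π_D = (147 - 2Q)q_D - 4q_D.
Setting the follower's marginal profit to zero, 143 - 2q_Y - 4q_D = 0, i.e. q_D = (143 - 2q_Y)/4.
The leader anticipates this reaction. Substituting into P = 147 - 2Q gives P = 151/2 - q_Y, so π_Y = (151/2 - q_Y)q_Y - 4q_Y.
Maximising: ∂π_Y/∂q_Y = 143/2 - 2q_Y = 0, giving q_Y = 143/4.
Then q_D = (143 - 2·(143/4))/4 = 143/8.
Total output Q = 429/8, so price P = 147 - 2·(429/8) = 159/4.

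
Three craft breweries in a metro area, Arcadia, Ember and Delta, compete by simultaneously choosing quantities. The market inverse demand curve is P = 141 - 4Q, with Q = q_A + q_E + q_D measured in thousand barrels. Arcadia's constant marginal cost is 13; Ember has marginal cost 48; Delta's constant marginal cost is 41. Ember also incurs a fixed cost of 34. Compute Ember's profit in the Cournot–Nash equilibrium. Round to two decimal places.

Arcadia's profit: π_A = (141 - 4Q)q_A - (13q_A). Setting ∂π_A/∂q_A = 0: 128 - 8q_A - 4(q_E + q_D) = 0.
Ember's profit: π_E = (141 - 4Q)q_E - (48q_E). Setting ∂π_E/∂q_E = 0: 93 - 8q_E - 4(q_A + q_D) = 0.
Delta's profit: π_D = (141 - 4Q)q_D - (41q_D). Setting ∂π_D/∂q_D = 0: 100 - 8q_D - 4(q_A + q_E) = 0.
Summing all 3 equations gives 321 − 16Q = 0, hence Q = 321/16.
Back-substituting: q_A = (128 − 321/4)/4 = 191/16, q_E = (93 − 321/4)/4 = 51/16, q_D = (100 − 321/4)/4 = 79/16.
Price P = 141 - 4·(321/16) = 243/4.
Ember's profit: (243/4 - 48)·(51/16) - 34 = 425/64.

6.64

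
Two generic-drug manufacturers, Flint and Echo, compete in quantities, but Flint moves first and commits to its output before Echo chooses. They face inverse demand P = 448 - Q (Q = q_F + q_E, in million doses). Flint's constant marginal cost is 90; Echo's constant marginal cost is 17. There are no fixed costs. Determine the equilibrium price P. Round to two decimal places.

The follower Echo best-responds to any q_F: π_E = (448 - Q)q_E - 17q_E.
Follower FOC: 431 - q_F - 2q_E = 0, so q_E(q_F) = (431 - q_F)/2.
The leader anticipates this reaction. Substituting into P = 448 - Q gives P = 465/2 - (1/2)q_F, so π_F = (465/2 - (1/2)q_F)q_F - 90q_F.
Leader FOC: 285/2 - q_F = 0, so q_F = 285/2.
Then q_E = (431 - 285/2)/2 = 577/4.
Total output Q = 1147/4, so price P = 448 - 1147/4 = 645/4.

161.25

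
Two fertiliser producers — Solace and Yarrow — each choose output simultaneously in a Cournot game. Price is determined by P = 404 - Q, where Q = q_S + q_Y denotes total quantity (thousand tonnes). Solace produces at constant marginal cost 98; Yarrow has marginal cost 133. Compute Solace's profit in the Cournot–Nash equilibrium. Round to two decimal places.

12920.11

Solace's profit: π_S = (404 - Q)q_S - (98q_S). Setting ∂π_S/∂q_S = 0: 306 - 2q_S - (q_Y) = 0.
Yarrow's profit: π_Y = (404 - Q)q_Y - (133q_Y). Setting ∂π_Y/∂q_Y = 0: 271 - 2q_Y - (q_S) = 0.
Rearranging gives the reaction functions q_S = (306 - q_Y)/2 and q_Y = (271 - q_S)/2.
Solving the pair: q_S = 341/3, q_Y = 236/3.
Price P = 404 - 577/3 = 635/3.
Solace's profit: (635/3 - 98)·(341/3) = 12920.1111.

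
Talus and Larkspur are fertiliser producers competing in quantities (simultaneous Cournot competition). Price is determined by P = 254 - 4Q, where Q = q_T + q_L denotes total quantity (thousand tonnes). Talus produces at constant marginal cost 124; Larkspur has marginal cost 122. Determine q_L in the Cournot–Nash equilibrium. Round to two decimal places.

Talus's profit: π_T = (254 - 4Q)q_T - (124q_T). Setting ∂π_T/∂q_T = 0: 130 - 8q_T - 4(q_L) = 0.
Larkspur's profit: π_L = (254 - 4Q)q_L - (122q_L). Setting ∂π_L/∂q_L = 0: 132 - 8q_L - 4(q_T) = 0.
Best responses: q_T = (130 - 4q_L)/8, q_L = (132 - 4q_T)/8.
Solving the pair: q_T = 32/3, q_L = 67/6.

11.17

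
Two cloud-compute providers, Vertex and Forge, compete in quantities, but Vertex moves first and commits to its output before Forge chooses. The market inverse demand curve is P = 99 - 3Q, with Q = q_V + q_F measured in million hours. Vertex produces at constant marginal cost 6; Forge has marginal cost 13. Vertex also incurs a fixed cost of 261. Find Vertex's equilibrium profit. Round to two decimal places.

155.67

Solve by backward induction. Given q_V, the follower Forge maximises π_F = (99 - 3q_V - 3q_F)q_F - 13q_F.
Setting the follower's marginal profit to zero, 86 - 3q_V - 6q_F = 0, i.e. q_F = (86 - 3q_V)/6.
Vertex substitutes q_F(q_V) into its own profit: π_V = q_V(99 - 3q_V - (86 - 3q_V)/2) - 6q_V = (56 - (3/2)q_V)q_V - 6q_V.
Leader FOC: 50 - 3q_V = 0, so q_V = 50/3.
Then q_F = (86 - 3·(50/3))/6 = 6.
Price P = 99 - 3·(68/3) = 31.
Vertex's profit: (31 - 6)·(50/3) - 261 = 467/3.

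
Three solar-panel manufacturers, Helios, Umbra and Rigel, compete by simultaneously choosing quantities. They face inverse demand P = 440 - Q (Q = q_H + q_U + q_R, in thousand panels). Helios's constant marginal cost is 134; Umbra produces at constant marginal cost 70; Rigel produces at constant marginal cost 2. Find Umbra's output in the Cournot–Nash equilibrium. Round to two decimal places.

91.50

Helios's profit: π_H = (440 - Q)q_H - (134q_H). Setting ∂π_H/∂q_H = 0: 306 - 2q_H - (q_U + q_R) = 0.
Umbra's profit: π_U = (440 - Q)q_U - (70q_U). Setting ∂π_U/∂q_U = 0: 370 - 2q_U - (q_H + q_R) = 0.
Rigel's profit: π_R = (440 - Q)q_R - (2q_R). Setting ∂π_R/∂q_R = 0: 438 - 2q_R - (q_H + q_U) = 0.
Adding the 3 first-order conditions: 1114 − 4Q = 0, so Q = 557/2.
Back-substituting: q_H = (306 − 557/2) = 55/2, q_U = (370 − 557/2) = 183/2, q_R = (438 − 557/2) = 319/2.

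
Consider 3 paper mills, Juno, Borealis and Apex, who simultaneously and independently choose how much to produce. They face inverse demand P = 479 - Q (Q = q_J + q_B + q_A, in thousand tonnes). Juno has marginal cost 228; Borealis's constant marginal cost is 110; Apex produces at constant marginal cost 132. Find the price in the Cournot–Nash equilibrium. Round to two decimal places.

237.25

Juno's profit: π_J = (479 - Q)q_J - (228q_J). Setting ∂π_J/∂q_J = 0: 251 - 2q_J - (q_B + q_A) = 0.
Borealis's first-order condition: 369 - 2q_B - (q_J + q_A) = 0.
Apex's profit: π_A = (479 - Q)q_A - (132q_A). Setting ∂π_A/∂q_A = 0: 347 - 2q_A - (q_J + q_B) = 0.
Adding the 3 first-order conditions: 967 − 4Q = 0, so Q = 967/4.
Back-substituting: q_J = (251 − 967/4) = 37/4, q_B = (369 − 967/4) = 509/4, q_A = (347 − 967/4) = 421/4.
Total output Q = 967/4, so price P = 479 - 967/4 = 949/4.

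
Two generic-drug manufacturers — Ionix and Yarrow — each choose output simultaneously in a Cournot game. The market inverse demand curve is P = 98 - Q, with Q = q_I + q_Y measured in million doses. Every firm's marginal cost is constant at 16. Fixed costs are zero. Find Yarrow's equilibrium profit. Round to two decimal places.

747.11

Each firm earns π_i = (98 - Q)q_i - 16q_i.
First-order condition (treating rivals' output as given): 82 - 2q_i - q_j = 0.
With identical firms every q_j equals q_i, so q_j = q_i and 82 = 3q_i, giving q_i = 82/3.
Price P = 98 - 164/3 = 130/3.
Yarrow's profit: (130/3 - 16)·(82/3) = 747.1111.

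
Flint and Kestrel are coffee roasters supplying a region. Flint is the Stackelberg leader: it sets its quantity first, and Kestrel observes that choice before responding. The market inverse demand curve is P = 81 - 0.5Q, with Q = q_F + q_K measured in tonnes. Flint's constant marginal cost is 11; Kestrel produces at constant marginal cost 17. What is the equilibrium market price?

Solve by backward induction. Given q_F, the follower Kestrel maximises π_K = (81 - (1/2)q_F - (1/2)q_K)q_K - 17q_K.
∂π_K/∂q_K = 64 - (1/2)q_F - q_K = 0 gives the reaction function q_K = (64 - (1/2)q_F).
The leader anticipates this reaction. Substituting into P = 81 - 0.5Q gives P = 49 - (1/4)q_F, so π_F = (49 - (1/4)q_F)q_F - 11q_F.
Maximising: ∂π_F/∂q_F = 38 - (1/2)q_F = 0, giving q_F = 76.
Then q_K = (64 - (1/2)·76) = 26.
Total output Q = 102, so price P = 81 - (1/2)·102 = 30.

30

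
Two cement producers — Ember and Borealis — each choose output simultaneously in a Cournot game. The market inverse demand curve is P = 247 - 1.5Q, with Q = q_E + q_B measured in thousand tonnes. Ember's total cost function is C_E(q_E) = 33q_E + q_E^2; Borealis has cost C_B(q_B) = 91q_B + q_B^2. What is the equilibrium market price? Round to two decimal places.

Ember's profit: π_E = (247 - 1.5Q)q_E - (33q_E + q_E²). Setting ∂π_E/∂q_E = 0: 214 - 5q_E - (3/2)(q_B) = 0.
Borealis's profit: π_B = (247 - 1.5Q)q_B - (91q_B + q_B²). Setting ∂π_B/∂q_B = 0: 156 - 5q_B - (3/2)(q_E) = 0.
So q_E = (214 - (3/2)q_B)/5 and q_B = (156 - (3/2)q_E)/5.
Solving the pair: q_E = 36.7473, q_B = 1836/91.
Total output Q = 740/13, so price P = 247 - (3/2)·(740/13) = 161.6154.

161.62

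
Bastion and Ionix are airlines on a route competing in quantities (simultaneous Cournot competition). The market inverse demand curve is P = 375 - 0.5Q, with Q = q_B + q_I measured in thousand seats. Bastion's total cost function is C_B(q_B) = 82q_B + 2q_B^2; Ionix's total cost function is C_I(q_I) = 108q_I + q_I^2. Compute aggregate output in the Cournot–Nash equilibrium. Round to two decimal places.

131.12

Bastion's profit: π_B = (375 - 0.5Q)q_B - (82q_B + 2q_B²). Setting ∂π_B/∂q_B = 0: 293 - 5q_B - (1/2)(q_I) = 0.
Ionix's first-order condition: 267 - 3q_I - (1/2)(q_B) = 0.
Best responses: q_B = (293 - (1/2)q_I)/5, q_I = (267 - (1/2)q_B)/3.
Substituting one into the other gives q_B = 50.5424 and q_I = 80.5763.
Total output Q = 50.5424 + 80.5763 = 131.1186.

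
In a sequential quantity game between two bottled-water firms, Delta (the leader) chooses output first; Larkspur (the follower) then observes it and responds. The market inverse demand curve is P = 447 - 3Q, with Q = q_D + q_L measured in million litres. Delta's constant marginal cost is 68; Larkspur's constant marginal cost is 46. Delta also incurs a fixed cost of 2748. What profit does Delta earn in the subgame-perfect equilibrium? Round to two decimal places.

2562.38

The follower Larkspur best-responds to any q_D: π_L = (447 - 3Q)q_L - 46q_L.
Follower FOC: 401 - 3q_D - 6q_L = 0, so q_L(q_D) = (401 - 3q_D)/6.
The leader anticipates this reaction. Substituting into P = 447 - 3Q gives P = 493/2 - (3/2)q_D, so π_D = (493/2 - (3/2)q_D)q_D - 68q_D.
Maximising: ∂π_D/∂q_D = 357/2 - 3q_D = 0, giving q_D = 119/2.
Then q_L = (401 - 3·(119/2))/6 = 445/12.
Price P = 447 - 3·(1159/12) = 629/4.
Delta's profit: (629/4 - 68)·(119/2) - 2748 = 2562.3750.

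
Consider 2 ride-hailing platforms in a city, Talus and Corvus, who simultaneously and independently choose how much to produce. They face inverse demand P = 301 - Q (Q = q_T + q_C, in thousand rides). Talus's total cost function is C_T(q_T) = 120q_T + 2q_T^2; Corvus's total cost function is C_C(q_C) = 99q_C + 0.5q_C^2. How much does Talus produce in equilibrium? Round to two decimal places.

Talus's profit: π_T = (301 - Q)q_T - (120q_T + 2q_T²). Setting ∂π_T/∂q_T = 0: 181 - 6q_T - (q_C) = 0.
Corvus's profit: π_C = (301 - Q)q_C - (99q_C + (1/2)q_C²). Setting ∂π_C/∂q_C = 0: 202 - 3q_C - (q_T) = 0.
So q_T = (181 - q_C)/6 and q_C = (202 - q_T)/3.
Solving the pair: q_T = 341/17, q_C = 1031/17.

20.06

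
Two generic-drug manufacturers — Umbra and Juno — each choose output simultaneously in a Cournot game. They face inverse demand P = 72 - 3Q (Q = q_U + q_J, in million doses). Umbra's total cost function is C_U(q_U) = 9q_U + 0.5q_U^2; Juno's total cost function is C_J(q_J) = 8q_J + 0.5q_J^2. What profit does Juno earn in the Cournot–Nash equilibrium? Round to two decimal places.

146.74

Umbra's profit: π_U = (72 - 3Q)q_U - (9q_U + (1/2)q_U²). Setting ∂π_U/∂q_U = 0: 63 - 7q_U - 3(q_J) = 0.
Juno's first-order condition: 64 - 7q_J - 3(q_U) = 0.
Best responses: q_U = (63 - 3q_J)/7, q_J = (64 - 3q_U)/7.
Substituting one into the other gives q_U = 249/40 and q_J = 259/40.
Price P = 72 - 3·(127/10) = 339/10.
Juno's profit: (339/10)·(259/40) - 8·(259/40) - (1/2)(259/40)² = 146.7397.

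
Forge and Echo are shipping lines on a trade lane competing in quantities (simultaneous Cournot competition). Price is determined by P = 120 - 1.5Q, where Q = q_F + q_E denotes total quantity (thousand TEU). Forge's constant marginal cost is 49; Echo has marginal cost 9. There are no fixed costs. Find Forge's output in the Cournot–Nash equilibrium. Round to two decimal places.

6.89

Forge's profit: π_F = (120 - 1.5Q)q_F - (49q_F). Setting ∂π_F/∂q_F = 0: 71 - 3q_F - (3/2)(q_E) = 0.
Echo's profit: π_E = (120 - 1.5Q)q_E - (9q_E). Setting ∂π_E/∂q_E = 0: 111 - 3q_E - (3/2)(q_F) = 0.
Rearranging gives the reaction functions q_F = (71 - (3/2)q_E)/3 and q_E = (111 - (3/2)q_F)/3.
Substituting one into the other gives q_F = 62/9 and q_E = 302/9.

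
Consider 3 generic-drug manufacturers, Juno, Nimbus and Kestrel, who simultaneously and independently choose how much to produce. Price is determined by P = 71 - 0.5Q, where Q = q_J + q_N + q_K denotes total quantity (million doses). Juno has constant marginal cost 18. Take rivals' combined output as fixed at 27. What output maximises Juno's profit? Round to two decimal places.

39.50

With rivals' combined output fixed at 27, Juno's profit is π_J = (71 - (1/2)·27 - (1/2)q_J)q_J - (18q_J) = (115/2 - (1/2)q_J)q_J - (18q_J).
∂π_J/∂q_J = 79/2 - q_J = 0, so q_J = 79/2.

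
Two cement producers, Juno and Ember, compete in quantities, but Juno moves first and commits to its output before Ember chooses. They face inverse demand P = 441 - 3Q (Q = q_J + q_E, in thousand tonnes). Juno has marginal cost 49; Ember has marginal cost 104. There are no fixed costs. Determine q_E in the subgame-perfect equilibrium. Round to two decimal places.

18.92

The follower Ember best-responds to any q_J: π_E = (441 - 3Q)q_E - 104q_E.
∂π_E/∂q_E = 337 - 3q_J - 6q_E = 0 gives the reaction function q_E = (337 - 3q_J)/6.
The leader anticipates this reaction. Substituting into P = 441 - 3Q gives P = 545/2 - (3/2)q_J, so π_J = (545/2 - (3/2)q_J)q_J - 49q_J.
The leader's first-order condition 447/2 - 3q_J = 0 yields q_J = 149/2.
Then q_E = (337 - 3·(149/2))/6 = 227/12.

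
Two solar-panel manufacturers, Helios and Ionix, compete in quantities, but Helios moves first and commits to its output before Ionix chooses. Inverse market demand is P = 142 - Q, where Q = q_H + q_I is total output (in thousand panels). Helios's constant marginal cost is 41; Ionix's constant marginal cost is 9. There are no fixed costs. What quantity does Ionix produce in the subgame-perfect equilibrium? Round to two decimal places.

Solve by backward induction. Given q_H, the follower Ionix maximises π_I = (142 - q_H - q_I)q_I - 9q_I.
Follower FOC: 133 - q_H - 2q_I = 0, so q_I(q_H) = (133 - q_H)/2.
Helios substitutes q_I(q_H) into its own profit: π_H = q_H(142 - q_H - (133 - q_H)/2) - 41q_H = (151/2 - (1/2)q_H)q_H - 41q_H.
Maximising: ∂π_H/∂q_H = 69/2 - q_H = 0, giving q_H = 69/2.
Then q_I = (133 - 69/2)/2 = 197/4.

49.25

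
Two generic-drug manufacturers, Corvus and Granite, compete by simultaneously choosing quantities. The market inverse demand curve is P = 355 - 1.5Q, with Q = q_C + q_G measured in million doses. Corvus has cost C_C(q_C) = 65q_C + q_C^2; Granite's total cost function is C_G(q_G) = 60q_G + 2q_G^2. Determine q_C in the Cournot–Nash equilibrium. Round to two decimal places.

Corvus's profit: π_C = (355 - 1.5Q)q_C - (65q_C + q_C²). Setting ∂π_C/∂q_C = 0: 290 - 5q_C - (3/2)(q_G) = 0.
Granite's profit: π_G = (355 - 1.5Q)q_G - (60q_G + 2q_G²). Setting ∂π_G/∂q_G = 0: 295 - 7q_G - (3/2)(q_C) = 0.
So q_C = (290 - (3/2)q_G)/5 and q_G = (295 - (3/2)q_C)/7.
Substituting one into the other gives q_C = 48.4733 and q_G = 31.7557.

48.47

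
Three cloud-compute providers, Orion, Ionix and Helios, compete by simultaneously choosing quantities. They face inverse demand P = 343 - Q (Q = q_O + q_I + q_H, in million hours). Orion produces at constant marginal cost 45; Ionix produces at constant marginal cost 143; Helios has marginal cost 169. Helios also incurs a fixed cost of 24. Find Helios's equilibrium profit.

Orion's profit: π_O = (343 - Q)q_O - (45q_O). Setting ∂π_O/∂q_O = 0: 298 - 2q_O - (q_I + q_H) = 0.
Ionix's first-order condition: 200 - 2q_I - (q_O + q_H) = 0.
Helios's profit: π_H = (343 - Q)q_H - (169q_H). Setting ∂π_H/∂q_H = 0: 174 - 2q_H - (q_O + q_I) = 0.
Adding the 3 first-order conditions: 672 − 4Q = 0, so Q = 168.
Back-substituting: q_O = (298 − 168) = 130, q_I = (200 − 168) = 32, q_H = (174 − 168) = 6.
Price P = 343 - 168 = 175.
Helios's profit: (175 - 169)·6 - 24 = 12.

12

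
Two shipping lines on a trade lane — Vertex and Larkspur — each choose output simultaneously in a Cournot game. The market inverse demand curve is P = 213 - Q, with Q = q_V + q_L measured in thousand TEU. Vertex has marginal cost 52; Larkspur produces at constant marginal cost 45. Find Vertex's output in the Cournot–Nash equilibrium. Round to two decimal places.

Vertex's profit: π_V = (213 - Q)q_V - (52q_V). Setting ∂π_V/∂q_V = 0: 161 - 2q_V - (q_L) = 0.
Larkspur's first-order condition: 168 - 2q_L - (q_V) = 0.
So q_V = (161 - q_L)/2 and q_L = (168 - q_V)/2.
Substituting one into the other gives q_V = 154/3 and q_L = 175/3.

51.33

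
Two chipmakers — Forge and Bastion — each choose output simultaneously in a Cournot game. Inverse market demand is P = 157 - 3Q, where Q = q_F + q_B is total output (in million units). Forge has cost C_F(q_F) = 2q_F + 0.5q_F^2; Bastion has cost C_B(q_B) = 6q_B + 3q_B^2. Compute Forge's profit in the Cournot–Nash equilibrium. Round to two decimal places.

1231.78

Forge's profit: π_F = (157 - 3Q)q_F - (2q_F + (1/2)q_F²). Setting ∂π_F/∂q_F = 0: 155 - 7q_F - 3(q_B) = 0.
Bastion's profit: π_B = (157 - 3Q)q_B - (6q_B + 3q_B²). Setting ∂π_B/∂q_B = 0: 151 - 12q_B - 3(q_F) = 0.
Best responses: q_F = (155 - 3q_B)/7, q_B = (151 - 3q_F)/12.
Solving the pair: q_F = 469/25, q_B = 592/75.
Price P = 157 - 3·(1999/75) = 1926/25.
Forge's profit: (1926/25)·(469/25) - 2·(469/25) - (1/2)(469/25)² = 1231.7816.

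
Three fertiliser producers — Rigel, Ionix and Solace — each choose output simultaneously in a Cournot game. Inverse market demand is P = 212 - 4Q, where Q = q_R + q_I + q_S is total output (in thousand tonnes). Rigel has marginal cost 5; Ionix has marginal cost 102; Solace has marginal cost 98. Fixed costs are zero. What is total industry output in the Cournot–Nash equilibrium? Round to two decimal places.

Rigel's profit: π_R = (212 - 4Q)q_R - (5q_R). Setting ∂π_R/∂q_R = 0: 207 - 8q_R - 4(q_I + q_S) = 0.
Ionix's first-order condition: 110 - 8q_I - 4(q_R + q_S) = 0.
Solace's profit: π_S = (212 - 4Q)q_S - (98q_S). Setting ∂π_S/∂q_S = 0: 114 - 8q_S - 4(q_R + q_I) = 0.
Adding the 3 first-order conditions: 431 − 16Q = 0, so Q = 431/16.
Back-substituting: q_R = (207 − 431/4)/4 = 397/16, q_I = (110 − 431/4)/4 = 9/16, q_S = (114 − 431/4)/4 = 25/16.
Total output Q = 397/16 + 9/16 + 25/16 = 431/16.

26.94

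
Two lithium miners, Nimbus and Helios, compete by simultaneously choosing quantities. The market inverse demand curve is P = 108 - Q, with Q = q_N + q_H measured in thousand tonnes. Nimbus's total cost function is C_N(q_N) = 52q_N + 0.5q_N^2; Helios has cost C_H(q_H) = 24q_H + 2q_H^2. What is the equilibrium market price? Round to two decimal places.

81.65

Nimbus's profit: π_N = (108 - Q)q_N - (52q_N + (1/2)q_N²). Setting ∂π_N/∂q_N = 0: 56 - 3q_N - (q_H) = 0.
Helios's first-order condition: 84 - 6q_H - (q_N) = 0.
Best responses: q_N = (56 - q_H)/3, q_H = (84 - q_N)/6.
Solving the pair: q_N = 252/17, q_H = 196/17.
Total output Q = 448/17, so price P = 108 - 448/17 = 1388/17.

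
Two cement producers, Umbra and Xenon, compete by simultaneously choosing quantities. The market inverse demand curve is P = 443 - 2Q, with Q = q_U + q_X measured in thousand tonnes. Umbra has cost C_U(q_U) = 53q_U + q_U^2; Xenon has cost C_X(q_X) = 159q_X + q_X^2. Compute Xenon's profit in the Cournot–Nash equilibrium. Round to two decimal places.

2501.30

Umbra's profit: π_U = (443 - 2Q)q_U - (53q_U + q_U²). Setting ∂π_U/∂q_U = 0: 390 - 6q_U - 2(q_X) = 0.
Xenon's profit: π_X = (443 - 2Q)q_X - (159q_X + q_X²). Setting ∂π_X/∂q_X = 0: 284 - 6q_X - 2(q_U) = 0.
Best responses: q_U = (390 - 2q_X)/6, q_X = (284 - 2q_U)/6.
Substituting one into the other gives q_U = 443/8 and q_X = 231/8.
Price P = 443 - 2·(337/4) = 549/2.
Xenon's profit: (549/2)·(231/8) - 159·(231/8) - (231/8)² = 2501.2969.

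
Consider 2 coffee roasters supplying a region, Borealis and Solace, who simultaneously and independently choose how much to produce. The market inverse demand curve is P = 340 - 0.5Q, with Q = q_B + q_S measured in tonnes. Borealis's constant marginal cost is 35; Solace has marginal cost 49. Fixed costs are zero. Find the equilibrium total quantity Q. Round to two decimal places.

Borealis's profit: π_B = (340 - 0.5Q)q_B - (35q_B). Setting ∂π_B/∂q_B = 0: 305 - q_B - (1/2)(q_S) = 0.
Solace's first-order condition: 291 - q_S - (1/2)(q_B) = 0.
Best responses: q_B = (305 - (1/2)q_S), q_S = (291 - (1/2)q_B).
Solving the pair: q_B = 638/3, q_S = 554/3.
Total output Q = 638/3 + 554/3 = 1192/3.

397.33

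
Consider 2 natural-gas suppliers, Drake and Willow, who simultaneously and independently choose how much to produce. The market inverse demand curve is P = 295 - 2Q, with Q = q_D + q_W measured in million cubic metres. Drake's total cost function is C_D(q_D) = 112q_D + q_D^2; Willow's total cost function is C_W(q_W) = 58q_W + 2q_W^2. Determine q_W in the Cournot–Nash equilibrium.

Drake's profit: π_D = (295 - 2Q)q_D - (112q_D + q_D²). Setting ∂π_D/∂q_D = 0: 183 - 6q_D - 2(q_W) = 0.
Willow's first-order condition: 237 - 8q_W - 2(q_D) = 0.
Rearranging gives the reaction functions q_D = (183 - 2q_W)/6 and q_W = (237 - 2q_D)/8.
Solving the pair: q_D = 45/2, q_W = 24.

24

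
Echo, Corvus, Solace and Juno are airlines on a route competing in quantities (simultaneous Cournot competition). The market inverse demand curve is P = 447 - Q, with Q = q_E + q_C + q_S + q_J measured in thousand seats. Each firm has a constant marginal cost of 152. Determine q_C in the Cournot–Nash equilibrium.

59

A representative firm's profit is π_i = q_i(447 - Q) - 152q_i.
Setting ∂π_i/∂q_i = 0 with rivals' quantities fixed: 295 - 2q_i - Σ_{j≠i} q_j = 0.
With identical firms every q_j equals q_i, so Σ_{j≠i} q_j = 3q_i and 295 = 5q_i, giving q_i = 59.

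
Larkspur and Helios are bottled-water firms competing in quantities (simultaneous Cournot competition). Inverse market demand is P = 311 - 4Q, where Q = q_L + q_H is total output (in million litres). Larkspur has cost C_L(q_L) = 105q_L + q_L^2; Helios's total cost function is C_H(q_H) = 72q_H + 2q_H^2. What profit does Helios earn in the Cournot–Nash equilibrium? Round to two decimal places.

Larkspur's profit: π_L = (311 - 4Q)q_L - (105q_L + q_L²). Setting ∂π_L/∂q_L = 0: 206 - 10q_L - 4(q_H) = 0.
Helios's profit: π_H = (311 - 4Q)q_H - (72q_H + 2q_H²). Setting ∂π_H/∂q_H = 0: 239 - 12q_H - 4(q_L) = 0.
Best responses: q_L = (206 - 4q_H)/10, q_H = (239 - 4q_L)/12.
Solving the pair: q_L = 379/26, q_H = 783/52.
Price P = 311 - 4·(1541/52) = 192.4615.
Helios's profit: 192.4615·(783/52) - 72·(783/52) - 2(783/52)² = 1360.4046.

1360.40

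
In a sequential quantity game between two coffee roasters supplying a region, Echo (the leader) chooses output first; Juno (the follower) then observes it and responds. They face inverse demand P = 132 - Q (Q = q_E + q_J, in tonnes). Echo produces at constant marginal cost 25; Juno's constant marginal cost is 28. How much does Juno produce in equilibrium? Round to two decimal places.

The follower Juno best-responds to any q_E: π_J = (132 - Q)q_J - 28q_J.
∂π_J/∂q_J = 104 - q_E - 2q_J = 0 gives the reaction function q_J = (104 - q_E)/2.
Echo substitutes q_J(q_E) into its own profit: π_E = q_E(132 - q_E - (104 - q_E)/2) - 25q_E = (80 - (1/2)q_E)q_E - 25q_E.
Maximising: ∂π_E/∂q_E = 55 - q_E = 0, giving q_E = 55.
Then q_J = (104 - 55)/2 = 49/2.

24.50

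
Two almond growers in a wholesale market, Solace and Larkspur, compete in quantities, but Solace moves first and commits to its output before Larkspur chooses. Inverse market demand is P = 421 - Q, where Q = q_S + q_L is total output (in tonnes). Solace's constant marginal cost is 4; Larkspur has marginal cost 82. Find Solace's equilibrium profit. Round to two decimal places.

Solve by backward induction. Given q_S, the follower Larkspur maximises π_L = (421 - q_S - q_L)q_L - 82q_L.
∂π_L/∂q_L = 339 - q_S - 2q_L = 0 gives the reaction function q_L = (339 - q_S)/2.
Solace substitutes q_L(q_S) into its own profit: π_S = q_S(421 - q_S - (339 - q_S)/2) - 4q_S = (503/2 - (1/2)q_S)q_S - 4q_S.
Leader FOC: 495/2 - q_S = 0, so q_S = 495/2.
Then q_L = (339 - 495/2)/2 = 183/4.
Price P = 421 - 1173/4 = 511/4.
Solace's profit: (511/4 - 4)·(495/2) = 30628.1250.

30628.13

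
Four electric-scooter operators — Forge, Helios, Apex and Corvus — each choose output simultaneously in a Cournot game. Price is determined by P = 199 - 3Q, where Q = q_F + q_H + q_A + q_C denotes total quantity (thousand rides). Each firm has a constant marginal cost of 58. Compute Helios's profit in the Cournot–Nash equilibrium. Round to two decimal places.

Each firm earns π_i = (199 - 3Q)q_i - 58q_i.
First-order condition (treating rivals' output as given): 141 - 6q_i - 3·Σ_{j≠i} q_j = 0.
With identical firms every q_j equals q_i, so Σ_{j≠i} q_j = 3q_i and 141 = 15q_i, giving q_i = 47/5.
Price P = 199 - 3·(188/5) = 431/5.
Helios's profit: (431/5 - 58)·(47/5) = 265.0800.

265.08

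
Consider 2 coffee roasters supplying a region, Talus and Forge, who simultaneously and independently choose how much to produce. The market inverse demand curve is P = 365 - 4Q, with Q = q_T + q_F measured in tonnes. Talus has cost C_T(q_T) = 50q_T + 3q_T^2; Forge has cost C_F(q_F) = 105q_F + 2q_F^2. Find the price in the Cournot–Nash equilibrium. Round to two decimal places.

Talus's profit: π_T = (365 - 4Q)q_T - (50q_T + 3q_T²). Setting ∂π_T/∂q_T = 0: 315 - 14q_T - 4(q_F) = 0.
Forge's profit: π_F = (365 - 4Q)q_F - (105q_F + 2q_F²). Setting ∂π_F/∂q_F = 0: 260 - 12q_F - 4(q_T) = 0.
So q_T = (315 - 4q_F)/14 and q_F = (260 - 4q_T)/12.
Substituting one into the other gives q_T = 685/38 and q_F = 595/38.
Total output Q = 640/19, so price P = 365 - 4·(640/19) = 230.2632.

230.26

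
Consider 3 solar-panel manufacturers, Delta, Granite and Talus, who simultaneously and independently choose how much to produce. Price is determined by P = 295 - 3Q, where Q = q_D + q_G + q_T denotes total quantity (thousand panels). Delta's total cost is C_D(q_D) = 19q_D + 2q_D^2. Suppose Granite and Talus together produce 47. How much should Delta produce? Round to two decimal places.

With rivals' combined output fixed at 47, Delta's profit is π_D = (295 - 3·47 - 3q_D)q_D - (19q_D + 2q_D²) = (154 - 3q_D)q_D - (19q_D + 2q_D²).
∂π_D/∂q_D = 135 - 10q_D = 0, so q_D = 27/2.

13.50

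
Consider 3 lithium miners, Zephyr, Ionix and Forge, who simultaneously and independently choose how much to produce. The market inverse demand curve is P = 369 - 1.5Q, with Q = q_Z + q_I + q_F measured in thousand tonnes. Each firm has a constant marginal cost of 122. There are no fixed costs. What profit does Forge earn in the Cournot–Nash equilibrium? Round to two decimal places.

2542.04

Each firm earns π_i = (369 - 1.5Q)q_i - 122q_i.
First-order condition (treating rivals' output as given): 247 - 3q_i - (3/2)·Σ_{j≠i} q_j = 0.
With identical firms every q_j equals q_i, so Σ_{j≠i} q_j = 2q_i and 247 = 6q_i, giving q_i = 247/6.
Price P = 369 - (3/2)·(247/2) = 735/4.
Forge's profit: (735/4 - 122)·(247/6) = 2542.0417.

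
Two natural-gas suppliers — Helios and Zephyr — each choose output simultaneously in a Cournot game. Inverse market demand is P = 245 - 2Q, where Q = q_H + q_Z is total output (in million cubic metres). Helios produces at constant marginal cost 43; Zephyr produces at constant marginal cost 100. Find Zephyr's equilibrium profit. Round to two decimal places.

Helios's profit: π_H = (245 - 2Q)q_H - (43q_H). Setting ∂π_H/∂q_H = 0: 202 - 4q_H - 2(q_Z) = 0.
Zephyr's first-order condition: 145 - 4q_Z - 2(q_H) = 0.
So q_H = (202 - 2q_Z)/4 and q_Z = (145 - 2q_H)/4.
Solving the pair: q_H = 259/6, q_Z = 44/3.
Price P = 245 - 2·(347/6) = 388/3.
Zephyr's profit: (388/3 - 100)·(44/3) = 430.2222.

430.22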